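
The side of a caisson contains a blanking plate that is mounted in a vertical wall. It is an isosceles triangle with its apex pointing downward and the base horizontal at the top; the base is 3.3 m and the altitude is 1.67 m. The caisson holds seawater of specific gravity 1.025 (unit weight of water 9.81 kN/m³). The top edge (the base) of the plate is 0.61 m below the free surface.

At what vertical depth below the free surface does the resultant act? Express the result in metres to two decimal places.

h_p = 1.30 m

γ = 1.025 × 9.81 = 10.05525 kN/m³.
With the apex down, the centroid sits h/3 = 1.67/3 = 0.556667 m below the base (the top edge), so the centroid depth is h_c = 0.61 + 0.556667 = 1.16667 m.
A = ½ × 3.3 × 1.67 = 2.7555 m².
Resultant F = γ·h_c·A = 10.05525 × 1.16667 × 2.7555 = 32.3252 kN.
I_c = b·h³/36 = 3.3 × 1.67³/36 = 0.426934 m⁴.
Centre of pressure: y_p = y_c + I_c/(y_c·A) = 1.16667 + 0.426934/(1.16667 × 2.7555) = 1.16667 + 0.132804 = 1.29947 m along the plane.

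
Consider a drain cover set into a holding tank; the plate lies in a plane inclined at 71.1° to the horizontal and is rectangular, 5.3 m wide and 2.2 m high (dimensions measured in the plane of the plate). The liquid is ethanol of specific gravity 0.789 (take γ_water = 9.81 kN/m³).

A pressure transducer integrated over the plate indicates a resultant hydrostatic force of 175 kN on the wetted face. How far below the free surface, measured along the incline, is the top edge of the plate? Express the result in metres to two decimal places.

γ = 0.789 × 9.81 = 7.74009 kN/m³.
A = 5.3 × 2.2 = 11.66 m².
From F = γ·h_c·A, the centroid depth is h_c = 175/(7.74009 × 11.66) = 1.93907 m.
Let θ = 71.1° be the plate's angle to the horizontal; measure y along the incline from where the plane meets the free surface. Vertical depth h = y·sinθ with sinθ = 0.946085.
Along the incline, y_c = h_c/sinθ = 1.93907/0.946085 = 2.04957 m.
The centroid lies 2.2/2 = 1.1 m below the top edge, so the top edge sits at y_top = 2.04957 − 1.1 = 0.94957 m along the incline.

y_top ≈ 0.95 m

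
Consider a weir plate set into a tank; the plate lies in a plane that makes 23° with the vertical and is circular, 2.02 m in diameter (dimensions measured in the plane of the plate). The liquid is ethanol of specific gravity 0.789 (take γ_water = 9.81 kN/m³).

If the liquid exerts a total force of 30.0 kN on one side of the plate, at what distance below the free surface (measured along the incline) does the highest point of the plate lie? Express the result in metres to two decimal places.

y_top ≈ 0.30 m

γ = 0.789 × 9.81 = 7.74009 kN/m³.
A = π(1.01)² = 3.20474 m².
From F = γ·h_c·A, the centroid depth is h_c = 30.0/(7.74009 × 3.20474) = 1.20943 m.
The plate makes 23° with the vertical, i.e. θ = 90° − 23° = 67° to the horizontal. Measuring y along the incline from the free-surface line, vertical depth h = y·sinθ with sinθ = 0.920505.
Along the incline, y_c = h_c/sinθ = 1.20943/0.920505 = 1.31388 m.
The centroid is at the centre, 1.01 m below the top of the plate, so the highest point sits at y_top = 1.31388 − 1.01 = 0.30388 m along the incline.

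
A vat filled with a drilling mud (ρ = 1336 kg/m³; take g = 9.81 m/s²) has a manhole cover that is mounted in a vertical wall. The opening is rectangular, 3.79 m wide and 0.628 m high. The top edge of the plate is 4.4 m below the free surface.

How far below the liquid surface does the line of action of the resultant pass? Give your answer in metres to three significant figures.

h_p = 4.72 m

γ = ρg = 1336 × 9.81 / 1000 = 13.10616 kN/m³.
The centroid lies 0.628/2 = 0.314 m below the top edge, so the centroid depth is h_c = 4.4 + 0.314 = 4.714 m.
A = 3.79 × 0.628 = 2.38012 m².
Resultant F = γ·h_c·A = 13.10616 × 4.714 × 2.38012 = 147.05 kN.
I_c = b·h³/12 = 3.79 × 0.628³/12 = 0.0782234 m⁴.
Centre of pressure: y_p = y_c + I_c/(y_c·A) = 4.714 + 0.0782234/(4.714 × 2.38012) = 4.714 + 0.00697185 = 4.72097 m along the plane.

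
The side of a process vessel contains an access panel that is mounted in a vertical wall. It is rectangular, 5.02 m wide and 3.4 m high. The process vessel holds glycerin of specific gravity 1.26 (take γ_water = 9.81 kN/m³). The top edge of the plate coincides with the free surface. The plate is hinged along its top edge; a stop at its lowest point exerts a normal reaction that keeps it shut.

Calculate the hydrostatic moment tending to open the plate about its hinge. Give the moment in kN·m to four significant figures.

M ≈ 812.9 kN·m

γ = 1.26 × 9.81 = 12.3606 kN/m³.
The centroid lies 3.4/2 = 1.7 m below the top edge, so the centroid depth is h_c = 1.7 m.
A = 5.02 × 3.4 = 17.068 m².
Resultant F = γ·h_c·A = 12.3606 × 1.7 × 17.068 = 358.65 kN.
I_c = b·h³/12 = 5.02 × 3.4³/12 = 16.4422 m⁴.
Centre of pressure: y_p = y_c + I_c/(y_c·A) = 1.7 + 16.4422/(1.7 × 17.068) = 1.7 + 0.566668 = 2.26667 m along the plane.
The resultant acts 1.7 + 0.566668 = 2.26667 m (along the plate) below the hinge at the top edge, so the moment about the hinge is M = F × 2.26667 = 358.65 × 2.26667 = 812.941 kN·m.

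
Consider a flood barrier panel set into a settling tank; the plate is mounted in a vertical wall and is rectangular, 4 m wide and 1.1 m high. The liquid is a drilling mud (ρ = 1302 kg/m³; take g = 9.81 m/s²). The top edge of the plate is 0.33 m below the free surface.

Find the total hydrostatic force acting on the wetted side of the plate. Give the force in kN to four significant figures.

γ = ρg = 1302 × 9.81 / 1000 = 12.77262 kN/m³.
The centroid lies 1.1/2 = 0.55 m below the top edge, so the centroid depth is h_c = 0.33 + 0.55 = 0.88 m.
A = 4 × 1.1 = 4.4 m².
Resultant F = γ·h_c·A = 12.77262 × 0.88 × 4.4 = 49.4556 kN.

F ≈ 49.46 kN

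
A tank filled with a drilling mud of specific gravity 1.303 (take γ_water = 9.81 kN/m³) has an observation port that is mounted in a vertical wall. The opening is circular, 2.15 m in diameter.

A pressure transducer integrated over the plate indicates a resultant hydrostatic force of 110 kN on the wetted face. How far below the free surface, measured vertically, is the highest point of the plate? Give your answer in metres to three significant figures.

γ = 1.303 × 9.81 = 12.78243 kN/m³.
A = π(1.075)² = 3.6305 m².
From F = γ·h_c·A, the centroid depth is h_c = 110/(12.78243 × 3.6305) = 2.37035 m.
The centroid is at the centre, 1.075 m below the top of the plate, so the highest point sits at h_top = 2.37035 − 1.075 = 1.29535 m below the surface.

d_top ≈ 1.30 m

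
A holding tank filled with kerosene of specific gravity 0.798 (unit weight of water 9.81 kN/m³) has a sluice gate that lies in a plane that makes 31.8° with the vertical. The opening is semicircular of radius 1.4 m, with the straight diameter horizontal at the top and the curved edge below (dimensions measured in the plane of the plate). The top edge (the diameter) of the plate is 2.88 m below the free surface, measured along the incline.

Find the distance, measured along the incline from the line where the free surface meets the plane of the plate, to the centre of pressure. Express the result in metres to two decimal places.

γ = 0.798 × 9.81 = 7.82838 kN/m³.
The plate makes 31.8° with the vertical, i.e. θ = 90° − 31.8° = 58.2° to the horizontal. Measuring y along the incline from the free-surface line, vertical depth h = y·sinθ with sinθ = 0.849893.
The centroid of a semicircle lies 4r/(3π) = 0.594178 m from the diameter, here below the top edge, so y_c = 2.88 + 0.594178 = 3.47418 m and h_c = 3.47418 × 0.849893 = 2.95268 m.
A = πr²/2 = π × 1.4²/2 = 3.07876 m².
Resultant F = γ·h_c·A = 7.82838 × 2.95268 × 3.07876 = 71.1646 kN.
I_c = (π/8 − 8/(9π))·r⁴ = 0.109757 × 1.4⁴ = 0.421642 m⁴.
Centre of pressure: y_p = y_c + I_c/(y_c·A) = 3.47418 + 0.421642/(3.47418 × 3.07876) = 3.47418 + 0.0394199 = 3.5136 m along the plane.

y_p = 3.51 m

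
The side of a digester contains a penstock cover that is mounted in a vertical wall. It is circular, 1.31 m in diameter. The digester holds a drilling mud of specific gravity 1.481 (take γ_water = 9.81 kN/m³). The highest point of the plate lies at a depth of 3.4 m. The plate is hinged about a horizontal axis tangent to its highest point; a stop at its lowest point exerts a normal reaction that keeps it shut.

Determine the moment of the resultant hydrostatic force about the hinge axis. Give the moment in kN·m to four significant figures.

γ = 1.481 × 9.81 = 14.52861 kN/m³.
The centroid is at the centre, 0.655 m below the top of the plate, so the centroid depth is h_c = 3.4 + 0.655 = 4.055 m.
A = π(0.655)² = 1.34782 m².
Resultant F = γ·h_c·A = 14.52861 × 4.055 × 1.34782 = 79.4048 kN.
I_c = πr⁴/4 = π × 0.655⁴/4 = 0.144562 m⁴.
Centre of pressure: y_p = y_c + I_c/(y_c·A) = 4.055 + 0.144562/(4.055 × 1.34782) = 4.055 + 0.0264503 = 4.08145 m along the plane.
The resultant acts 0.655 + 0.0264503 = 0.68145 m (along the plate) below the hinge at the top edge, so the moment about the hinge is M = F × 0.68145 = 79.4048 × 0.68145 = 54.1104 kN·m.

M ≈ 54.11 kN·m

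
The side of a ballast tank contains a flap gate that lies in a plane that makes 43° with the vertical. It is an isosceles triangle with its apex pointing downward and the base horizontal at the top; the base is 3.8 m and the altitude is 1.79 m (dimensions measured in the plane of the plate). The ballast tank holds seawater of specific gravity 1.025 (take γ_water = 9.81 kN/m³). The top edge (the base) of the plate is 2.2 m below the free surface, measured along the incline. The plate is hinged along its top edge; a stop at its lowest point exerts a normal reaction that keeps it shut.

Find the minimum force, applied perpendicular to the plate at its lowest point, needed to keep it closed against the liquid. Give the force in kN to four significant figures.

γ = 1.025 × 9.81 = 10.05525 kN/m³.
The plate makes 43° with the vertical, i.e. θ = 90° − 43° = 47° to the horizontal. Measuring y along the incline from the free-surface line, vertical depth h = y·sinθ with sinθ = 0.731354.
With the apex down, the centroid sits h/3 = 1.79/3 = 0.596667 m below the base (the top edge), so y_c = 2.2 + 0.596667 = 2.79667 m and h_c = 2.79667 × 0.731354 = 2.04536 m.
A = ½ × 3.8 × 1.79 = 3.401 m².
Resultant F = γ·h_c·A = 10.05525 × 2.04536 × 3.401 = 69.947 kN.
I_c = b·h³/36 = 3.8 × 1.79³/36 = 0.605397 m⁴.
Centre of pressure: y_p = y_c + I_c/(y_c·A) = 2.79667 + 0.605397/(2.79667 × 3.401) = 2.79667 + 0.0636491 = 2.86032 m along the plane.
The resultant acts 0.596667 + 0.0636491 = 0.660316 m (along the plate) below the hinge at the top edge, so the moment about the hinge is M = F × 0.660316 = 69.947 × 0.660316 = 46.1871 kN·m.
A normal force at the bottom, 1.79 m from the hinge, must supply this moment: P = 46.1871/1.79 = 25.8028 kN.

P ≈ 25.80 kN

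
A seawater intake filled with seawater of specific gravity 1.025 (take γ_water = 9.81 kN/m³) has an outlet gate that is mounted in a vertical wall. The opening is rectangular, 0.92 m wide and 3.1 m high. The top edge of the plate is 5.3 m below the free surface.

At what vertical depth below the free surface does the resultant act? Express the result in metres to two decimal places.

h_p = 6.97 m

γ = 1.025 × 9.81 = 10.05525 kN/m³.
The centroid lies 3.1/2 = 1.55 m below the top edge, so the centroid depth is h_c = 5.3 + 1.55 = 6.85 m.
A = 0.92 × 3.1 = 2.852 m².
Resultant F = γ·h_c·A = 10.05525 × 6.85 × 2.852 = 196.441 kN.
I_c = b·h³/12 = 0.92 × 3.1³/12 = 2.28398 m⁴.
Centre of pressure: y_p = y_c + I_c/(y_c·A) = 6.85 + 2.28398/(6.85 × 2.852) = 6.85 + 0.11691 = 6.96691 m along the plane.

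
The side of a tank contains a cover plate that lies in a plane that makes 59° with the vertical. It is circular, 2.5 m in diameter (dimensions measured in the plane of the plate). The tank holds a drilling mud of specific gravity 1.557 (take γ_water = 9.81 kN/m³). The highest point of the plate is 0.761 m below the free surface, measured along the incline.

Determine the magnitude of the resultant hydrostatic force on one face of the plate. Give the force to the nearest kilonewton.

γ = 1.557 × 9.81 = 15.27417 kN/m³.
The plate makes 59° with the vertical, i.e. θ = 90° − 59° = 31° to the horizontal. Measuring y along the incline from the free-surface line, vertical depth h = y·sinθ with sinθ = 0.515038.
The centroid is at the centre, 1.25 m below the top of the plate, so y_c = 0.761 + 1.25 = 2.011 m and h_c = 2.011 × 0.515038 = 1.03574 m.
A = π(1.25)² = 4.90874 m².
Resultant F = γ·h_c·A = 15.27417 × 1.03574 × 4.90874 = 77.6566 kN.

F ≈ 78 kN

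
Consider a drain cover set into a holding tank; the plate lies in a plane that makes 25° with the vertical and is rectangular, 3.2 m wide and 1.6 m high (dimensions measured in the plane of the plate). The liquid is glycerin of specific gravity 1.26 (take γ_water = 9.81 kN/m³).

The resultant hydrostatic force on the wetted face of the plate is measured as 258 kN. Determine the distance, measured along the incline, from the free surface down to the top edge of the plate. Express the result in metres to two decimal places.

γ = 1.26 × 9.81 = 12.3606 kN/m³.
A = 3.2 × 1.6 = 5.12 m².
From F = γ·h_c·A, the centroid depth is h_c = 258/(12.3606 × 5.12) = 4.07671 m.
The plate makes 25° with the vertical, i.e. θ = 90° − 25° = 65° to the horizontal. Measuring y along the incline from the free-surface line, vertical depth h = y·sinθ with sinθ = 0.906308.
Along the incline, y_c = h_c/sinθ = 4.07671/0.906308 = 4.49815 m.
The centroid lies 1.6/2 = 0.8 m below the top edge, so the top edge sits at y_top = 4.49815 − 0.8 = 3.69815 m along the incline.

y_top ≈ 3.70 m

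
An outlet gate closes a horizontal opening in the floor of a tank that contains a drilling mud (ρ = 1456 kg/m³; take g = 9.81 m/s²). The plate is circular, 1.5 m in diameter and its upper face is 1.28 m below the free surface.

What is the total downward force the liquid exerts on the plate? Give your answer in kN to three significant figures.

γ = ρg = 1456 × 9.81 / 1000 = 14.28336 kN/m³.
The plate is horizontal, so pressure is uniform at p = γ·h = 14.28336 × 1.28 = 18.2827 kN/m².
A = π(0.75)² = 1.76715 m².
F = p·A = 18.2827 × 1.76715 = 32.3083 kN.

F ≈ 32.3 kN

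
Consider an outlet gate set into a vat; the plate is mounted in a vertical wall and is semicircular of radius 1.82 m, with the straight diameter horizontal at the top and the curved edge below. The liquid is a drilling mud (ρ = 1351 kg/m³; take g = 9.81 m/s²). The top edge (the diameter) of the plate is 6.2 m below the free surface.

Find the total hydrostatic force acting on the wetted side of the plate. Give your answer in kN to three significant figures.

F ≈ 481 kN

γ = ρg = 1351 × 9.81 / 1000 = 13.25331 kN/m³.
The centroid of a semicircle lies 4r/(3π) = 0.772432 m from the diameter, here below the top edge, so the centroid depth is h_c = 6.2 + 0.772432 = 6.97243 m.
A = πr²/2 = π × 1.82²/2 = 5.20311 m².
Resultant F = γ·h_c·A = 13.25331 × 6.97243 × 5.20311 = 480.808 kN.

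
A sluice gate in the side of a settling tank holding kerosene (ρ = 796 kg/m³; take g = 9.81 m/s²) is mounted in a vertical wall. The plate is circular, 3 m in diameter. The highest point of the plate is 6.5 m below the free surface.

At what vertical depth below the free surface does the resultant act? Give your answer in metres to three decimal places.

γ = ρg = 796 × 9.81 / 1000 = 7.80876 kN/m³.
The centroid is at the centre, 1.5 m below the top of the plate, so the centroid depth is h_c = 6.5 + 1.5 = 8 m.
A = π(1.5)² = 7.06858 m².
Resultant F = γ·h_c·A = 7.80876 × 8 × 7.06858 = 441.575 kN.
I_c = πr⁴/4 = π × 1.5⁴/4 = 3.97608 m⁴.
Centre of pressure: y_p = y_c + I_c/(y_c·A) = 8 + 3.97608/(8 × 7.06858) = 8 + 0.0703126 = 8.07031 m along the plane.

h_p = 8.070 m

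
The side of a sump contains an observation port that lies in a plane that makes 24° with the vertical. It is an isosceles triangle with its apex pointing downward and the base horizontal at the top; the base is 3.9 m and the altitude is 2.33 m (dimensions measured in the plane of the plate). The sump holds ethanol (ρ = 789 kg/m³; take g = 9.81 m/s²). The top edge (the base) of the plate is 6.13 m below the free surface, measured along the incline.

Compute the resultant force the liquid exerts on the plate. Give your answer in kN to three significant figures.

γ = ρg = 789 × 9.81 / 1000 = 7.74009 kN/m³.
The plate makes 24° with the vertical, i.e. θ = 90° − 24° = 66° to the horizontal. Measuring y along the incline from the free-surface line, vertical depth h = y·sinθ with sinθ = 0.913545.
With the apex down, the centroid sits h/3 = 2.33/3 = 0.776667 m below the base (the top edge), so y_c = 6.13 + 0.776667 = 6.90667 m and h_c = 6.90667 × 0.913545 = 6.30955 m.
A = ½ × 3.9 × 2.33 = 4.5435 m².
Resultant F = γ·h_c·A = 7.74009 × 6.30955 × 4.5435 = 221.889 kN.

F ≈ 222 kN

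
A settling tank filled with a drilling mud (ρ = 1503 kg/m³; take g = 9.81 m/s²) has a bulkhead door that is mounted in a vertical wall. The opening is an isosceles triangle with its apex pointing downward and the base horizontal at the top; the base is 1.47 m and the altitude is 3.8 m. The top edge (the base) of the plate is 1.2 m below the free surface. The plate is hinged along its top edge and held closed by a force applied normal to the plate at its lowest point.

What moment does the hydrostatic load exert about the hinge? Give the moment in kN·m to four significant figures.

γ = ρg = 1503 × 9.81 / 1000 = 14.74443 kN/m³.
With the apex down, the centroid sits h/3 = 3.8/3 = 1.26667 m below the base (the top edge), so the centroid depth is h_c = 1.2 + 1.26667 = 2.46667 m.
A = ½ × 1.47 × 3.8 = 2.793 m².
Resultant F = γ·h_c·A = 14.74443 × 2.46667 × 2.793 = 101.58 kN.
I_c = b·h³/36 = 1.47 × 3.8³/36 = 2.24061 m⁴.
Centre of pressure: y_p = y_c + I_c/(y_c·A) = 2.46667 + 2.24061/(2.46667 × 2.793) = 2.46667 + 0.325225 = 2.7919 m along the plane.
The resultant acts 1.26667 + 0.325225 = 1.5919 m (along the plate) below the hinge at the top edge, so the moment about the hinge is M = F × 1.5919 = 101.58 × 1.5919 = 161.705 kN·m.

M ≈ 161.7 kN·m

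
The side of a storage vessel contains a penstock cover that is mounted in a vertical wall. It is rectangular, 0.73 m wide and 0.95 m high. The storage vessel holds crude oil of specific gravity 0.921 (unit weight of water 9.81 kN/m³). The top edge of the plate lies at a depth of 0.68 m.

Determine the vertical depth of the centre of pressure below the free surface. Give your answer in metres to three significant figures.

γ = 0.921 × 9.81 = 9.03501 kN/m³.
The centroid lies 0.95/2 = 0.475 m below the top edge, so the centroid depth is h_c = 0.68 + 0.475 = 1.155 m.
A = 0.73 × 0.95 = 0.6935 m².
Resultant F = γ·h_c·A = 9.03501 × 1.155 × 0.6935 = 7.23698 kN.
I_c = b·h³/12 = 0.73 × 0.95³/12 = 0.052157 m⁴.
Centre of pressure: y_p = y_c + I_c/(y_c·A) = 1.155 + 0.052157/(1.155 × 0.6935) = 1.155 + 0.0651155 = 1.22012 m along the plane.

h_p = 1.22 m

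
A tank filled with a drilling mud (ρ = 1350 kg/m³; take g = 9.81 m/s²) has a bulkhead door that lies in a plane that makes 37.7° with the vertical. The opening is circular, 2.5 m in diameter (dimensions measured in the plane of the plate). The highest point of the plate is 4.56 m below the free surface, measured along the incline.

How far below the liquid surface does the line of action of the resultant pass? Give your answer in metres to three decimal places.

h_p = 4.650 m

γ = ρg = 1350 × 9.81 / 1000 = 13.2435 kN/m³.
The plate makes 37.7° with the vertical, i.e. θ = 90° − 37.7° = 52.3° to the horizontal. Measuring y along the incline from the free-surface line, vertical depth h = y·sinθ with sinθ = 0.791224.
The centroid is at the centre, 1.25 m below the top of the plate, so y_c = 4.56 + 1.25 = 5.81 m and h_c = 5.81 × 0.791224 = 4.59701 m.
A = π(1.25)² = 4.90874 m².
Resultant F = γ·h_c·A = 13.2435 × 4.59701 × 4.90874 = 298.847 kN.
I_c = πr⁴/4 = π × 1.25⁴/4 = 1.91748 m⁴.
Centre of pressure: y_p = y_c + I_c/(y_c·A) = 5.81 + 1.91748/(5.81 × 4.90874) = 5.81 + 0.0672333 = 5.87723 m along the plane.
Vertically, h_p = y_p·sinθ = 5.87723 × 0.791224 = 4.65021 m.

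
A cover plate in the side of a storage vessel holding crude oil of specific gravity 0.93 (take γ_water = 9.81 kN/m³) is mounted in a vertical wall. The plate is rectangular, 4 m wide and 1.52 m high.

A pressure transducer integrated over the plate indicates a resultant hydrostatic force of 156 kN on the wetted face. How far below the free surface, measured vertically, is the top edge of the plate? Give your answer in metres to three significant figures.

γ = 0.93 × 9.81 = 9.1233 kN/m³.
A = 4 × 1.52 = 6.08 m².
From F = γ·h_c·A, the centroid depth is h_c = 156/(9.1233 × 6.08) = 2.81235 m.
The centroid lies 1.52/2 = 0.76 m below the top edge, so the top edge sits at h_top = 2.81235 − 0.76 = 2.05235 m below the surface.

d_top ≈ 2.05 m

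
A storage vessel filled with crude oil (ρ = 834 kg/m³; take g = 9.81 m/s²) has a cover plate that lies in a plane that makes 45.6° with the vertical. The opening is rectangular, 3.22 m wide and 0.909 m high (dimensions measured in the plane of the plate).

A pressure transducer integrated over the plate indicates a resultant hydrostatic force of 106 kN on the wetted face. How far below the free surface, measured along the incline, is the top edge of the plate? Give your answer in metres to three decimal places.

γ = ρg = 834 × 9.81 / 1000 = 8.18154 kN/m³.
A = 3.22 × 0.909 = 2.92698 m².
From F = γ·h_c·A, the centroid depth is h_c = 106/(8.18154 × 2.92698) = 4.4264 m.
The plate makes 45.6° with the vertical, i.e. θ = 90° − 45.6° = 44.4° to the horizontal. Measuring y along the incline from the free-surface line, vertical depth h = y·sinθ with sinθ = 0.699663.
Along the incline, y_c = h_c/sinθ = 4.4264/0.699663 = 6.32647 m.
The centroid lies 0.909/2 = 0.4545 m below the top edge, so the top edge sits at y_top = 6.32647 − 0.4545 = 5.87197 m along the incline.

y_top ≈ 5.872 m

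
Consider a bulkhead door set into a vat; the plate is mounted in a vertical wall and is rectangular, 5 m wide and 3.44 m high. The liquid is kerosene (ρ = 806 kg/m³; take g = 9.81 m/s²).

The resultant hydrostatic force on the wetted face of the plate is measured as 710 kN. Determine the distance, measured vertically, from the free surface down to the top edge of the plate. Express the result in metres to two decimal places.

d_top ≈ 3.50 m

γ = ρg = 806 × 9.81 / 1000 = 7.90686 kN/m³.
A = 5 × 3.44 = 17.2 m².
From F = γ·h_c·A, the centroid depth is h_c = 710/(7.90686 × 17.2) = 5.22067 m.
The centroid lies 3.44/2 = 1.72 m below the top edge, so the top edge sits at h_top = 5.22067 − 1.72 = 3.50067 m below the surface.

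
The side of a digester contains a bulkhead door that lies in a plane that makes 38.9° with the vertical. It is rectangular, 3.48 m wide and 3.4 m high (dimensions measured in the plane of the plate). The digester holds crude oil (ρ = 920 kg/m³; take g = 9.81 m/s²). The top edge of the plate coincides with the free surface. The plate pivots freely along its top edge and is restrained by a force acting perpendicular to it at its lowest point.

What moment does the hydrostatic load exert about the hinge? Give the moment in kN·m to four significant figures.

M ≈ 320.2 kN·m

γ = ρg = 920 × 9.81 / 1000 = 9.0252 kN/m³.
The plate makes 38.9° with the vertical, i.e. θ = 90° − 38.9° = 51.1° to the horizontal. Measuring y along the incline from the free-surface line, vertical depth h = y·sinθ with sinθ = 0.778243.
The centroid lies 3.4/2 = 1.7 m below the top edge, so y_c = 1.7 m and h_c = 1.7 × 0.778243 = 1.32301 m.
A = 3.48 × 3.4 = 11.832 m².
Resultant F = γ·h_c·A = 9.0252 × 1.32301 × 11.832 = 141.279 kN.
I_c = b·h³/12 = 3.48 × 3.4³/12 = 11.3982 m⁴.
Centre of pressure: y_p = y_c + I_c/(y_c·A) = 1.7 + 11.3982/(1.7 × 11.832) = 1.7 + 0.566669 = 2.26667 m along the plane.
The resultant acts 1.7 + 0.566669 = 2.26667 m (along the plate) below the hinge at the top edge, so the moment about the hinge is M = F × 2.26667 = 141.279 × 2.26667 = 320.233 kN·m.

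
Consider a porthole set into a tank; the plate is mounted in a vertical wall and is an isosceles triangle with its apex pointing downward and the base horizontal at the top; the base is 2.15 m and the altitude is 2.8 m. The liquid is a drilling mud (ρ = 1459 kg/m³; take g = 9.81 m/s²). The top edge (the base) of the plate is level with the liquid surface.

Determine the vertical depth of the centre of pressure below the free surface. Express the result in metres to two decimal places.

h_p = 1.40 m

γ = ρg = 1459 × 9.81 / 1000 = 14.31279 kN/m³.
With the apex down, the centroid sits h/3 = 2.8/3 = 0.933333 m below the base (the top edge), so the centroid depth is h_c = 0.933333 m.
A = ½ × 2.15 × 2.8 = 3.01 m².
Resultant F = γ·h_c·A = 14.31279 × 0.933333 × 3.01 = 40.2094 kN.
I_c = b·h³/36 = 2.15 × 2.8³/36 = 1.31102 m⁴.
Centre of pressure: y_p = y_c + I_c/(y_c·A) = 0.933333 + 1.31102/(0.933333 × 3.01) = 0.933333 + 0.466666 = 1.4 m along the plane.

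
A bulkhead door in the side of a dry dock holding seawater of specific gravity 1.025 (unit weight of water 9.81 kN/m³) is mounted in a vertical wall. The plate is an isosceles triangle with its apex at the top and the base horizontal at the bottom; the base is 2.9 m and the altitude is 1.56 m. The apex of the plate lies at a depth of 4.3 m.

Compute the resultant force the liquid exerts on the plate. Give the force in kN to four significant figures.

γ = 1.025 × 9.81 = 10.05525 kN/m³.
With the apex up, the centroid sits 2h/3 = 2 × 1.56/3 = 1.04 m below the apex, so the centroid depth is h_c = 4.3 + 1.04 = 5.34 m.
A = ½ × 2.9 × 1.56 = 2.262 m².
Resultant F = γ·h_c·A = 10.05525 × 5.34 × 2.262 = 121.458 kN.

F ≈ 121.5 kN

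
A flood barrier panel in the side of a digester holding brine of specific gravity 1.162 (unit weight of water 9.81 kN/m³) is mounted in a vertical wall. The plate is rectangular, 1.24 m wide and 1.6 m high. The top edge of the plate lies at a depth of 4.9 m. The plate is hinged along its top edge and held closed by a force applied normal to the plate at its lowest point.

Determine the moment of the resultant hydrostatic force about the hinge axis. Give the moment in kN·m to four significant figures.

γ = 1.162 × 9.81 = 11.39922 kN/m³.
The centroid lies 1.6/2 = 0.8 m below the top edge, so the centroid depth is h_c = 4.9 + 0.8 = 5.7 m.
A = 1.24 × 1.6 = 1.984 m².
Resultant F = γ·h_c·A = 11.39922 × 5.7 × 1.984 = 128.911 kN.
I_c = b·h³/12 = 1.24 × 1.6³/12 = 0.423253 m⁴.
Centre of pressure: y_p = y_c + I_c/(y_c·A) = 5.7 + 0.423253/(5.7 × 1.984) = 5.7 + 0.0374269 = 5.73743 m along the plane.
The resultant acts 0.8 + 0.0374269 = 0.837427 m (along the plate) below the hinge at the top edge, so the moment about the hinge is M = F × 0.837427 = 128.911 × 0.837427 = 107.954 kN·m.

M ≈ 108.0 kN·m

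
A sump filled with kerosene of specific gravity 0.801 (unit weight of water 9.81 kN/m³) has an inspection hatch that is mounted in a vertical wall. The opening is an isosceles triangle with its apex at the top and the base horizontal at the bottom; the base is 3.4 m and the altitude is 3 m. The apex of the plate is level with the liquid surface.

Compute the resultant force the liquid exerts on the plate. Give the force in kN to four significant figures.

F ≈ 80.15 kN

γ = 0.801 × 9.81 = 7.85781 kN/m³.
With the apex up, the centroid sits 2h/3 = 2 × 3/3 = 2 m below the apex, so the centroid depth is h_c = 2 m.
A = ½ × 3.4 × 3 = 5.1 m².
Resultant F = γ·h_c·A = 7.85781 × 2 × 5.1 = 80.1497 kN.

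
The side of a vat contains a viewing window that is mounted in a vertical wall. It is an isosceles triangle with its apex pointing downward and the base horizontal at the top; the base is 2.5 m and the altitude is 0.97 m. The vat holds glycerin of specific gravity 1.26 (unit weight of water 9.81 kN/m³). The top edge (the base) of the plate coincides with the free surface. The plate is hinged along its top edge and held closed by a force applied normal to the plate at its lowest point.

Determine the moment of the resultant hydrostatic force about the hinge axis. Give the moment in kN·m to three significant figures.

γ = 1.26 × 9.81 = 12.3606 kN/m³.
With the apex down, the centroid sits h/3 = 0.97/3 = 0.323333 m below the base (the top edge), so the centroid depth is h_c = 0.323333 m.
A = ½ × 2.5 × 0.97 = 1.2125 m².
Resultant F = γ·h_c·A = 12.3606 × 0.323333 × 1.2125 = 4.84587 kN.
I_c = b·h³/36 = 2.5 × 0.97³/36 = 0.0633801 m⁴.
Centre of pressure: y_p = y_c + I_c/(y_c·A) = 0.323333 + 0.0633801/(0.323333 × 1.2125) = 0.323333 + 0.161667 = 0.485 m along the plane.
The resultant acts 0.323333 + 0.161667 = 0.485 m (along the plate) below the hinge at the top edge, so the moment about the hinge is M = F × 0.485 = 4.84587 × 0.485 = 2.35025 kN·m.

M ≈ 2.35 kN·m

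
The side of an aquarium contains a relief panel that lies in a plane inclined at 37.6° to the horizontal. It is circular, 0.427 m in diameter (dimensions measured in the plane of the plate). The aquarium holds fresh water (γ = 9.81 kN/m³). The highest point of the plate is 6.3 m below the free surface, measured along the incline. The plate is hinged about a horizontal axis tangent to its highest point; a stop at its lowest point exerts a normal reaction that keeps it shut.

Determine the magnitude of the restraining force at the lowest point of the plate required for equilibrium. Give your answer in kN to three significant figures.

P ≈ 2.81 kN

γ = 9.81 kN/m³.
Let θ = 37.6° be the plate's angle to the horizontal; measure y along the incline from where the plane meets the free surface. Vertical depth h = y·sinθ with sinθ = 0.610145.
The centroid is at the centre, 0.2135 m below the top of the plate, so y_c = 6.3 + 0.2135 = 6.5135 m and h_c = 6.5135 × 0.610145 = 3.97418 m.
A = π(0.2135)² = 0.143201 m².
Resultant F = γ·h_c·A = 9.81 × 3.97418 × 0.143201 = 5.58294 kN.
I_c = πr⁴/4 = π × 0.2135⁴/4 = 0.00163185 m⁴.
Centre of pressure: y_p = y_c + I_c/(y_c·A) = 6.5135 + 0.00163185/(6.5135 × 0.143201) = 6.5135 + 0.00174952 = 6.51525 m along the plane.
The resultant acts 0.2135 + 0.00174952 = 0.21525 m (along the plate) below the hinge at the top edge, so the moment about the hinge is M = F × 0.21525 = 5.58294 × 0.21525 = 1.20173 kN·m.
A normal force at the bottom, 0.427 m from the hinge, must supply this moment: P = 1.20173/0.427 = 2.81436 kN.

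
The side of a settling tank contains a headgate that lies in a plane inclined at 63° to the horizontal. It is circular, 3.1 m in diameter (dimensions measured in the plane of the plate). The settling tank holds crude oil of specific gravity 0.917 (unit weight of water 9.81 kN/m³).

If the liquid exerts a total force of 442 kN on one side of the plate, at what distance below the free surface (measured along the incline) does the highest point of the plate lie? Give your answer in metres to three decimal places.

γ = 0.917 × 9.81 = 8.99577 kN/m³.
A = π(1.55)² = 7.54768 m².
From F = γ·h_c·A, the centroid depth is h_c = 442/(8.99577 × 7.54768) = 6.50984 m.
Let θ = 63° be the plate's angle to the horizontal; measure y along the incline from where the plane meets the free surface. Vertical depth h = y·sinθ with sinθ = 0.891007.
Along the incline, y_c = h_c/sinθ = 6.50984/0.891007 = 7.30616 m.
The centroid is at the centre, 1.55 m below the top of the plate, so the highest point sits at y_top = 7.30616 − 1.55 = 5.75616 m along the incline.

y_top ≈ 5.756 m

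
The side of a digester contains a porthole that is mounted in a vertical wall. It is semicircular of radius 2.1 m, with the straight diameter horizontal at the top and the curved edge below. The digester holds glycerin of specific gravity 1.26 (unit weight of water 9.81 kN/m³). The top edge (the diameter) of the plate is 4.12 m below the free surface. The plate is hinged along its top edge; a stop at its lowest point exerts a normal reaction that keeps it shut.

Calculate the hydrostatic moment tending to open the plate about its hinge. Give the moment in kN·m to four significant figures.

γ = 1.26 × 9.81 = 12.3606 kN/m³.
The centroid of a semicircle lies 4r/(3π) = 0.891268 m from the diameter, here below the top edge, so the centroid depth is h_c = 4.12 + 0.891268 = 5.01127 m.
A = πr²/2 = π × 2.1²/2 = 6.92721 m².
Resultant F = γ·h_c·A = 12.3606 × 5.01127 × 6.92721 = 429.087 kN.
I_c = (π/8 − 8/(9π))·r⁴ = 0.109757 × 2.1⁴ = 2.13457 m⁴.
Centre of pressure: y_p = y_c + I_c/(y_c·A) = 5.01127 + 2.13457/(5.01127 × 6.92721) = 5.01127 + 0.06149 = 5.07276 m along the plane.
The resultant acts 0.891268 + 0.06149 = 0.952758 m (along the plate) below the hinge at the top edge, so the moment about the hinge is M = F × 0.952758 = 429.087 × 0.952758 = 408.816 kN·m.

M ≈ 408.8 kN·m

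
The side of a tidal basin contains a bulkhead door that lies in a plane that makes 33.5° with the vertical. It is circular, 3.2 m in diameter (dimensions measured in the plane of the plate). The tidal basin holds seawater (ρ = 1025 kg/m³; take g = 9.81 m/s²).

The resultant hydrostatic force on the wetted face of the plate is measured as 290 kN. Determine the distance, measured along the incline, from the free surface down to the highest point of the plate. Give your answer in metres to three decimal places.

γ = ρg = 1025 × 9.81 / 1000 = 10.05525 kN/m³.
A = π(1.6)² = 8.04248 m².
From F = γ·h_c·A, the centroid depth is h_c = 290/(10.05525 × 8.04248) = 3.58604 m.
The plate makes 33.5° with the vertical, i.e. θ = 90° − 33.5° = 56.5° to the horizontal. Measuring y along the incline from the free-surface line, vertical depth h = y·sinθ with sinθ = 0.833886.
Along the incline, y_c = h_c/sinθ = 3.58604/0.833886 = 4.3004 m.
The centroid is at the centre, 1.6 m below the top of the plate, so the highest point sits at y_top = 4.3004 − 1.6 = 2.7004 m along the incline.

y_top ≈ 2.700 m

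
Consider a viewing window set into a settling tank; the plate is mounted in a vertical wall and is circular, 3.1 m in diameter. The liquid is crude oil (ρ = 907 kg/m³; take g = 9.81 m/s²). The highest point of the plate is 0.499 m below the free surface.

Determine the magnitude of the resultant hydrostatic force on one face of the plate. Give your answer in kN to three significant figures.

γ = ρg = 907 × 9.81 / 1000 = 8.89767 kN/m³.
The centroid is at the centre, 1.55 m below the top of the plate, so the centroid depth is h_c = 0.499 + 1.55 = 2.049 m.
A = π(1.55)² = 7.54768 m².
Resultant F = γ·h_c·A = 8.89767 × 2.049 × 7.54768 = 137.604 kN.

F ≈ 138 kN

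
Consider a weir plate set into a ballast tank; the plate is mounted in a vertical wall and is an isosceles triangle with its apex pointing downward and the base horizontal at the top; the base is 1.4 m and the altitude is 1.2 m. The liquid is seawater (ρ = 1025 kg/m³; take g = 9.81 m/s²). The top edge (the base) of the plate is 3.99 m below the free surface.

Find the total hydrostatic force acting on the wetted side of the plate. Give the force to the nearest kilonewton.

F ≈ 37 kN

γ = ρg = 1025 × 9.81 / 1000 = 10.05525 kN/m³.
With the apex down, the centroid sits h/3 = 1.2/3 = 0.4 m below the base (the top edge), so the centroid depth is h_c = 3.99 + 0.4 = 4.39 m.
A = ½ × 1.4 × 1.2 = 0.84 m².
Resultant F = γ·h_c·A = 10.05525 × 4.39 × 0.84 = 37.0797 kN.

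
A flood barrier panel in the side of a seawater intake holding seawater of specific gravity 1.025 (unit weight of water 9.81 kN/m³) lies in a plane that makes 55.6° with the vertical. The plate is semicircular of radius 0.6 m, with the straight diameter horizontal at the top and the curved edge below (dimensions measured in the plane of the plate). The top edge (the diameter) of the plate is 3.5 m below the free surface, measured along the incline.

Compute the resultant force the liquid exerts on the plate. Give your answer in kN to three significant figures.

F ≈ 12.1 kN

γ = 1.025 × 9.81 = 10.05525 kN/m³.
The plate makes 55.6° with the vertical, i.e. θ = 90° − 55.6° = 34.4° to the horizontal. Measuring y along the incline from the free-surface line, vertical depth h = y·sinθ with sinθ = 0.564967.
The centroid of a semicircle lies 4r/(3π) = 0.254648 m from the diameter, here below the top edge, so y_c = 3.5 + 0.254648 = 3.75465 m and h_c = 3.75465 × 0.564967 = 2.12125 m.
A = πr²/2 = π × 0.6²/2 = 0.565487 m².
Resultant F = γ·h_c·A = 10.05525 × 2.12125 × 0.565487 = 12.0617 kN.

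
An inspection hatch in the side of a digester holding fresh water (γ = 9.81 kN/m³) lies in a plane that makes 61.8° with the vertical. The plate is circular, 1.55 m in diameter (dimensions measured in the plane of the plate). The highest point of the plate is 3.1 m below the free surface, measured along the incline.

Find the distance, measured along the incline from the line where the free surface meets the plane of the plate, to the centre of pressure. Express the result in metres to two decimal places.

y_p = 3.91 m

γ = 9.81 kN/m³.
The plate makes 61.8° with the vertical, i.e. θ = 90° − 61.8° = 28.2° to the horizontal. Measuring y along the incline from the free-surface line, vertical depth h = y·sinθ with sinθ = 0.472551.
The centroid is at the centre, 0.775 m below the top of the plate, so y_c = 3.1 + 0.775 = 3.875 m and h_c = 3.875 × 0.472551 = 1.83114 m.
A = π(0.775)² = 1.88692 m².
Resultant F = γ·h_c·A = 9.81 × 1.83114 × 1.88692 = 33.8957 kN.
I_c = πr⁴/4 = π × 0.775⁴/4 = 0.283333 m⁴.
Centre of pressure: y_p = y_c + I_c/(y_c·A) = 3.875 + 0.283333/(3.875 × 1.88692) = 3.875 + 0.03875 = 3.91375 m along the plane.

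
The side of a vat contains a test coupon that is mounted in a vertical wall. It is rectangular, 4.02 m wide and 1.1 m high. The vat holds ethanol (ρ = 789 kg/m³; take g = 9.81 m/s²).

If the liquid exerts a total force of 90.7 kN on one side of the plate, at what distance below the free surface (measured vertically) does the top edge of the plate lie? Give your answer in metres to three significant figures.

γ = ρg = 789 × 9.81 / 1000 = 7.74009 kN/m³.
A = 4.02 × 1.1 = 4.422 m².
From F = γ·h_c·A, the centroid depth is h_c = 90.7/(7.74009 × 4.422) = 2.64998 m.
The centroid lies 1.1/2 = 0.55 m below the top edge, so the top edge sits at h_top = 2.64998 − 0.55 = 2.09998 m below the surface.

d_top ≈ 2.10 m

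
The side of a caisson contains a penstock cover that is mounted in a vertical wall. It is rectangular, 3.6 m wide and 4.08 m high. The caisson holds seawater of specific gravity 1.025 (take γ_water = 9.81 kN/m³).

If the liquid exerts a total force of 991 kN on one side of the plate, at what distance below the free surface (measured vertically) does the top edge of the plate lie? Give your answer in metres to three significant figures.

γ = 1.025 × 9.81 = 10.05525 kN/m³.
A = 3.6 × 4.08 = 14.688 m².
From F = γ·h_c·A, the centroid depth is h_c = 991/(10.05525 × 14.688) = 6.70993 m.
The centroid lies 4.08/2 = 2.04 m below the top edge, so the top edge sits at h_top = 6.70993 − 2.04 = 4.66993 m below the surface.

d_top ≈ 4.67 m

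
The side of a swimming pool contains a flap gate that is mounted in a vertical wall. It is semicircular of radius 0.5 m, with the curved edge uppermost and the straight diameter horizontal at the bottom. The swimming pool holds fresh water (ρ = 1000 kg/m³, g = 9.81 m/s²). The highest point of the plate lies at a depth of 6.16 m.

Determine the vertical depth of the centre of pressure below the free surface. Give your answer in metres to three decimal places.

γ = ρg = 1000 × 9.81 = 9810 N/m³ = 9.81 kN/m³.
The centroid lies 4r/(3π) = 0.212207 m above the diameter, so r − 4r/(3π) = 0.5 − 0.212207 = 0.287793 m below the topmost point, so the centroid depth is h_c = 6.16 + 0.287793 = 6.44779 m.
A = πr²/2 = π × 0.5²/2 = 0.392699 m².
Resultant F = γ·h_c·A = 9.81 × 6.44779 × 0.392699 = 24.8393 kN.
I_c = (π/8 − 8/(9π))·r⁴ = 0.109757 × 0.5⁴ = 0.00685981 m⁴.
Centre of pressure: y_p = y_c + I_c/(y_c·A) = 6.44779 + 0.00685981/(6.44779 × 0.392699) = 6.44779 + 0.0027092 = 6.4505 m along the plane.

h_p = 6.451 m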